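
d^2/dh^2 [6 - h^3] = -6*h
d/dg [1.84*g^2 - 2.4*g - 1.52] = 3.68*g - 2.4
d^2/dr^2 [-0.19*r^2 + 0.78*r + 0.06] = -0.380000000000000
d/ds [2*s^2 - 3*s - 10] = 4*s - 3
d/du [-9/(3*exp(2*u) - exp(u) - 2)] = (54*exp(u) - 9)*exp(u)/(-3*exp(2*u) + exp(u) + 2)^2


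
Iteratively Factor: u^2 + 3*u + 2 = (u + 2)*(u + 1)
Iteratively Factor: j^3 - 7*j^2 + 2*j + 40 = (j + 2)*(j^2 - 9*j + 20) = (j - 4)*(j + 2)*(j - 5)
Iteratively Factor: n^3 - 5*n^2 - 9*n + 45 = (n + 3)*(n^2 - 8*n + 15) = (n - 3)*(n + 3)*(n - 5)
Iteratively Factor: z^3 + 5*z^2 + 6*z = (z + 3)*(z^2 + 2*z) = (z + 2)*(z + 3)*(z)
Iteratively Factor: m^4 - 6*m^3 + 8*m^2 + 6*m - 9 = (m - 3)*(m^3 - 3*m^2 - m + 3) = (m - 3)^2*(m^2 - 1) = (m - 3)^2*(m - 1)*(m + 1)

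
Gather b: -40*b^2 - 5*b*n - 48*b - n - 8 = -40*b^2 + b*(-5*n - 48) - n - 8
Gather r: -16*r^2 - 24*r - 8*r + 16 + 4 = -16*r^2 - 32*r + 20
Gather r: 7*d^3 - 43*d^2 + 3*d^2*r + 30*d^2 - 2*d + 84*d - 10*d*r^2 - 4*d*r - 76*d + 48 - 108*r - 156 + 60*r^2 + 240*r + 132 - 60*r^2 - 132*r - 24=7*d^3 - 13*d^2 - 10*d*r^2 + 6*d + r*(3*d^2 - 4*d)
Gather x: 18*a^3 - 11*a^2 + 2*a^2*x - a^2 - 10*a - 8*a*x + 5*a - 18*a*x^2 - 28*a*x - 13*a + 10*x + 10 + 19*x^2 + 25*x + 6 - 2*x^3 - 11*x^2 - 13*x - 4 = 18*a^3 - 12*a^2 - 18*a - 2*x^3 + x^2*(8 - 18*a) + x*(2*a^2 - 36*a + 22) + 12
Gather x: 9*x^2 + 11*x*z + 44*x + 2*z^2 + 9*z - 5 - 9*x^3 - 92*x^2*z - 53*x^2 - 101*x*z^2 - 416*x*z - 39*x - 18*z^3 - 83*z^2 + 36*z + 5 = -9*x^3 + x^2*(-92*z - 44) + x*(-101*z^2 - 405*z + 5) - 18*z^3 - 81*z^2 + 45*z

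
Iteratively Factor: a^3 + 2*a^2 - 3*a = (a - 1)*(a^2 + 3*a) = (a - 1)*(a + 3)*(a)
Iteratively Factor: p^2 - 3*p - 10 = (p + 2)*(p - 5)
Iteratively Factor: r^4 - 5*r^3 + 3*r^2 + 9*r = (r + 1)*(r^3 - 6*r^2 + 9*r) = r*(r + 1)*(r^2 - 6*r + 9) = r*(r - 3)*(r + 1)*(r - 3)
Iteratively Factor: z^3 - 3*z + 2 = (z + 2)*(z^2 - 2*z + 1) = (z - 1)*(z + 2)*(z - 1)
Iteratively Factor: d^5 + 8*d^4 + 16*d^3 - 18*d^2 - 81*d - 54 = (d + 3)*(d^4 + 5*d^3 + d^2 - 21*d - 18) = (d + 1)*(d + 3)*(d^3 + 4*d^2 - 3*d - 18) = (d + 1)*(d + 3)^2*(d^2 + d - 6) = (d - 2)*(d + 1)*(d + 3)^2*(d + 3)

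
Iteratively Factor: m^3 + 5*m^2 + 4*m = (m + 4)*(m^2 + m) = (m + 1)*(m + 4)*(m)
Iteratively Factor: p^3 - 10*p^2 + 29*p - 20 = (p - 1)*(p^2 - 9*p + 20) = (p - 5)*(p - 1)*(p - 4)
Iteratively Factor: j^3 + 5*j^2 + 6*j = (j + 3)*(j^2 + 2*j) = (j + 2)*(j + 3)*(j)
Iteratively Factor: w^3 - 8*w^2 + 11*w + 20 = (w + 1)*(w^2 - 9*w + 20) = (w - 5)*(w + 1)*(w - 4)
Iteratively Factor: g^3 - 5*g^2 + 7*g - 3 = (g - 1)*(g^2 - 4*g + 3) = (g - 1)^2*(g - 3)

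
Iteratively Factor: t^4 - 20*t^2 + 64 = (t - 2)*(t^3 + 2*t^2 - 16*t - 32) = (t - 4)*(t - 2)*(t^2 + 6*t + 8) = (t - 4)*(t - 2)*(t + 2)*(t + 4)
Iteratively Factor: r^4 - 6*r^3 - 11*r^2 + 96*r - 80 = (r + 4)*(r^3 - 10*r^2 + 29*r - 20) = (r - 5)*(r + 4)*(r^2 - 5*r + 4) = (r - 5)*(r - 4)*(r + 4)*(r - 1)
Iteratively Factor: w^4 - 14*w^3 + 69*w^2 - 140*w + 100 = (w - 5)*(w^3 - 9*w^2 + 24*w - 20) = (w - 5)*(w - 2)*(w^2 - 7*w + 10) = (w - 5)^2*(w - 2)*(w - 2)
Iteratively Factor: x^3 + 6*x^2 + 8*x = (x + 4)*(x^2 + 2*x) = x*(x + 4)*(x + 2)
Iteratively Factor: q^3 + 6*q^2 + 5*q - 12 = (q + 4)*(q^2 + 2*q - 3) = (q + 3)*(q + 4)*(q - 1)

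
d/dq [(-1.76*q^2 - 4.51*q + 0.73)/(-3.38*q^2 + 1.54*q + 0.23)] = (-17.9542*q^2 + 4.1252*q - 2.1615)/(11.4244*q^4 - 10.4104*q^3 + 0.8168*q^2 + 0.7084*q + 0.0529)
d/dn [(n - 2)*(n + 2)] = 2*n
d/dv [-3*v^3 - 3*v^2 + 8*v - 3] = -9*v^2 - 6*v + 8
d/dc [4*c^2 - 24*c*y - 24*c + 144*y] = 8*c - 24*y - 24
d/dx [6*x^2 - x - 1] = 12*x - 1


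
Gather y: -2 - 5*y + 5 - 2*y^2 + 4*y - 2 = -2*y^2 - y + 1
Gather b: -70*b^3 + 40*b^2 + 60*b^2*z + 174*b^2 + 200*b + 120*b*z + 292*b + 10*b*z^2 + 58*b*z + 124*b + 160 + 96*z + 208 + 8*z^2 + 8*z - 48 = -70*b^3 + b^2*(60*z + 214) + b*(10*z^2 + 178*z + 616) + 8*z^2 + 104*z + 320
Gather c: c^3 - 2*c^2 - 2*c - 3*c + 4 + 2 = c^3 - 2*c^2 - 5*c + 6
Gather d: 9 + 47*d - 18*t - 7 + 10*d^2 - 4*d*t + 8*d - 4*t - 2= 10*d^2 + d*(55 - 4*t) - 22*t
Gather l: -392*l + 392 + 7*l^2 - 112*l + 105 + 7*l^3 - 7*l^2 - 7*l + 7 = 7*l^3 - 511*l + 504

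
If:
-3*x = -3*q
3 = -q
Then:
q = -3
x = -3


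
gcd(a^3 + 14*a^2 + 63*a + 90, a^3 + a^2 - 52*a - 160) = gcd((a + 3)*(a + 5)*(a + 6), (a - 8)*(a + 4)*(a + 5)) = a + 5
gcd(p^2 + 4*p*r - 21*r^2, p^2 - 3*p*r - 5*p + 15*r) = p - 3*r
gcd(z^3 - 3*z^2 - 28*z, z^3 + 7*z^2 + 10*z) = z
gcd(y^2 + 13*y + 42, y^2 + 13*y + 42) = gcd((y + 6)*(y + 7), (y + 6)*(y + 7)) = y^2 + 13*y + 42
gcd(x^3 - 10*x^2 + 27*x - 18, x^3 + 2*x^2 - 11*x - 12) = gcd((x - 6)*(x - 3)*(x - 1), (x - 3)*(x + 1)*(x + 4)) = x - 3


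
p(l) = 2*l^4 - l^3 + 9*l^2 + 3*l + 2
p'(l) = 8*l^3 - 3*l^2 + 18*l + 3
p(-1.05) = 12.36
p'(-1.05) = -28.47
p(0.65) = 7.83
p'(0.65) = 15.63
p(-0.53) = 3.24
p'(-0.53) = -8.57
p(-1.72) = 46.06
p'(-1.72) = -77.54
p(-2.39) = 125.15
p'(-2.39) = -166.37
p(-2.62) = 168.14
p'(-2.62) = -208.63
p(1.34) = 26.22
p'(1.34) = 40.98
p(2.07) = 74.63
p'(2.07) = 98.36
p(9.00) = 13151.00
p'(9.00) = 5754.00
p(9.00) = 13151.00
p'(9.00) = 5754.00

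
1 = 1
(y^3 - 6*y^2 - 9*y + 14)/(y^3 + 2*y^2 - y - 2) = (y - 7)/(y + 1)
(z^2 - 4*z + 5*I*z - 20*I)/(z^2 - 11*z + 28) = (z + 5*I)/(z - 7)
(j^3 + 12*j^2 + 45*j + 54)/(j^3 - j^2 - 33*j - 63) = (j + 6)/(j - 7)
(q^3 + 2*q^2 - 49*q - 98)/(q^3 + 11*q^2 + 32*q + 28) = (q - 7)/(q + 2)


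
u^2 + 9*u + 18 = (u + 3)*(u + 6)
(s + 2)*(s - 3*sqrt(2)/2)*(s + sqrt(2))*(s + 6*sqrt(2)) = s^4 + 2*s^3 + 11*sqrt(2)*s^3/2 - 9*s^2 + 11*sqrt(2)*s^2 - 18*sqrt(2)*s - 18*s - 36*sqrt(2)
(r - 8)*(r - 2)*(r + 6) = r^3 - 4*r^2 - 44*r + 96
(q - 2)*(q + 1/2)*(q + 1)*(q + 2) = q^4 + 3*q^3/2 - 7*q^2/2 - 6*q - 2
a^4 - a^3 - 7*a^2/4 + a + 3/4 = (a - 3/2)*(a - 1)*(a + 1/2)*(a + 1)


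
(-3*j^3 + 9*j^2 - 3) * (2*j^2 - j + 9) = -6*j^5 + 21*j^4 - 36*j^3 + 75*j^2 + 3*j - 27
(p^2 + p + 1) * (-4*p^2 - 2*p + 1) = -4*p^4 - 6*p^3 - 5*p^2 - p + 1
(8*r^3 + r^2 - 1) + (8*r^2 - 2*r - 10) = 8*r^3 + 9*r^2 - 2*r - 11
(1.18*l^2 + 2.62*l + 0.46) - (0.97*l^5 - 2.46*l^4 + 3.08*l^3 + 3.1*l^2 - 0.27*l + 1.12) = -0.97*l^5 + 2.46*l^4 - 3.08*l^3 - 1.92*l^2 + 2.89*l - 0.66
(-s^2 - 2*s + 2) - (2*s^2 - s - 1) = -3*s^2 - s + 3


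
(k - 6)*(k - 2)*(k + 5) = k^3 - 3*k^2 - 28*k + 60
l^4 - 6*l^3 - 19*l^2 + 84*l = l*(l - 7)*(l - 3)*(l + 4)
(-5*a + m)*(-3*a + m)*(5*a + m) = 75*a^3 - 25*a^2*m - 3*a*m^2 + m^3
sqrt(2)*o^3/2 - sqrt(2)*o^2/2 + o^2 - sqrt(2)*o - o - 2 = (o - 2)*(o + 1)*(sqrt(2)*o/2 + 1)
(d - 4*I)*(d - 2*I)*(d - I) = d^3 - 7*I*d^2 - 14*d + 8*I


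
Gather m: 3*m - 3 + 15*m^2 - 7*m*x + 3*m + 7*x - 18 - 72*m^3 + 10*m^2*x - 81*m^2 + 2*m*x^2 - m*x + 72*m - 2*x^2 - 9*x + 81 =-72*m^3 + m^2*(10*x - 66) + m*(2*x^2 - 8*x + 78) - 2*x^2 - 2*x + 60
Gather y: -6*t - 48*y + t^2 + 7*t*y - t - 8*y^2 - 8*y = t^2 - 7*t - 8*y^2 + y*(7*t - 56)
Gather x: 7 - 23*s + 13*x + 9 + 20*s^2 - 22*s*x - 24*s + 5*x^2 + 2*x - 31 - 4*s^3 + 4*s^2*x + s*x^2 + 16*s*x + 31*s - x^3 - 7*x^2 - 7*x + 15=-4*s^3 + 20*s^2 - 16*s - x^3 + x^2*(s - 2) + x*(4*s^2 - 6*s + 8)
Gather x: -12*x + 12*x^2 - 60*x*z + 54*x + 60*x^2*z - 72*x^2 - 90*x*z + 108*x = x^2*(60*z - 60) + x*(150 - 150*z)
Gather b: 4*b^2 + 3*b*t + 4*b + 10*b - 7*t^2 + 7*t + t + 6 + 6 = 4*b^2 + b*(3*t + 14) - 7*t^2 + 8*t + 12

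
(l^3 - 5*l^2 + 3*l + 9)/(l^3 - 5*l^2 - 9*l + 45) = (l^2 - 2*l - 3)/(l^2 - 2*l - 15)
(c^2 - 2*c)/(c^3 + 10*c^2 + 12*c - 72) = c/(c^2 + 12*c + 36)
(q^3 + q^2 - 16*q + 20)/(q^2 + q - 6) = (q^2 + 3*q - 10)/(q + 3)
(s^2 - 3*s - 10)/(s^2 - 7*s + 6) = (s^2 - 3*s - 10)/(s^2 - 7*s + 6)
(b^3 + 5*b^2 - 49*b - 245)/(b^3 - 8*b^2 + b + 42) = (b^2 + 12*b + 35)/(b^2 - b - 6)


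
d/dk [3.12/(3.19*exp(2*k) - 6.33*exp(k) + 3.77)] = (19.7496 - 19.9056*exp(k))*exp(k)/(3.19*exp(2*k) - 6.33*exp(k) + 3.77)^2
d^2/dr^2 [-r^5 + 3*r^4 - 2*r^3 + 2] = 4*r*(-5*r^2 + 9*r - 3)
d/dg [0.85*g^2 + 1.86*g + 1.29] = 1.7*g + 1.86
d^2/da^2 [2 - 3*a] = 0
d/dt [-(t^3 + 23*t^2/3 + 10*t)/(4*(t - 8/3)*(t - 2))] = (-9*t^4 + 84*t^3 + 268*t^2 - 736*t - 480)/(4*(9*t^4 - 84*t^3 + 292*t^2 - 448*t + 256))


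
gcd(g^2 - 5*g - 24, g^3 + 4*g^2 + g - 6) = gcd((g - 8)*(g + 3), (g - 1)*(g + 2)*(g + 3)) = g + 3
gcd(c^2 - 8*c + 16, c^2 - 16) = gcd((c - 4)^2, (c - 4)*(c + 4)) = c - 4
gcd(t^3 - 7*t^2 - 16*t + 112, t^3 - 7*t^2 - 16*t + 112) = t^3 - 7*t^2 - 16*t + 112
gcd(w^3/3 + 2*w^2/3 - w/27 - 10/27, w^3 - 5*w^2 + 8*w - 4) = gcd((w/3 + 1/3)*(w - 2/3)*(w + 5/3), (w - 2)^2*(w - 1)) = 1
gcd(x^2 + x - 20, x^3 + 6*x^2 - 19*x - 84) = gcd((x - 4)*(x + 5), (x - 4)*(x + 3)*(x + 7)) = x - 4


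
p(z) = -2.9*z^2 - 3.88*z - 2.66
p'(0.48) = -6.66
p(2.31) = -27.10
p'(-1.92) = 7.26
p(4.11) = -67.59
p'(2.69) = -19.48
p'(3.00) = -21.28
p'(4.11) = -27.72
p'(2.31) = -17.28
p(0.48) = -5.19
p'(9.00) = -56.08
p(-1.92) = -5.90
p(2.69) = -34.08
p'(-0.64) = -0.17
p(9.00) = -272.48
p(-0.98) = -1.64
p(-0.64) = -1.36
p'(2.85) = -20.41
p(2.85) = -37.27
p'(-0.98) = 1.80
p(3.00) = -40.40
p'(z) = -5.8*z - 3.88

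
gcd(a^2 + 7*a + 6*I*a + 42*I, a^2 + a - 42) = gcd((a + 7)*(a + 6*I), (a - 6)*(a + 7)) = a + 7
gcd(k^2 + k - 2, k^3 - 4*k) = k + 2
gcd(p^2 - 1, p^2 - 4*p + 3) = p - 1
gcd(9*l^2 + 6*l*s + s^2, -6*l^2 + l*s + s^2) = 3*l + s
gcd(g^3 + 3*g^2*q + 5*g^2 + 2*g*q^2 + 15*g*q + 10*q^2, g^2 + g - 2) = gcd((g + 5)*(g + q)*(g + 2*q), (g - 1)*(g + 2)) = 1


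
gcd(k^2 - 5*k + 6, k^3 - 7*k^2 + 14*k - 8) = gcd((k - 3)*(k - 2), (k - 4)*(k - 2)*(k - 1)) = k - 2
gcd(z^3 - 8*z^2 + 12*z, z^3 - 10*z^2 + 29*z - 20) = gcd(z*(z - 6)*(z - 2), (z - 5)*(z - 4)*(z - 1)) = 1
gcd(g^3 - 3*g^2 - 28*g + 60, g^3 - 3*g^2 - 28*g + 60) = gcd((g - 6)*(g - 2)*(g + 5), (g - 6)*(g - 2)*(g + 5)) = g^3 - 3*g^2 - 28*g + 60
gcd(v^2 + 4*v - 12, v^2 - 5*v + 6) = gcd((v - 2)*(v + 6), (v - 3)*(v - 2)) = v - 2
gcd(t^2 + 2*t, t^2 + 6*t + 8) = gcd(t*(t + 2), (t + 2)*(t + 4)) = t + 2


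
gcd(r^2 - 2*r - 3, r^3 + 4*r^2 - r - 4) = r + 1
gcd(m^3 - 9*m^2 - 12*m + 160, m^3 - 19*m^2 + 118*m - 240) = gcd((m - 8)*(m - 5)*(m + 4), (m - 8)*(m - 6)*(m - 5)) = m^2 - 13*m + 40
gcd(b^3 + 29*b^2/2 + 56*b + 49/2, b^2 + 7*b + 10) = 1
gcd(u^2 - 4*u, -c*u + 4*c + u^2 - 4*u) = u - 4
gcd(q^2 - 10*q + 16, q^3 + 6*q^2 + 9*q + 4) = 1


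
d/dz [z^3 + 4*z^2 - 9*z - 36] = 3*z^2 + 8*z - 9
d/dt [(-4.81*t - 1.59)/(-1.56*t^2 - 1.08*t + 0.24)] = (7.5036*t^2 + 5.1948*t - (3.12*t + 1.08)*(4.81*t + 1.59) - 1.1544)/(1.56*t^2 + 1.08*t - 0.24)^2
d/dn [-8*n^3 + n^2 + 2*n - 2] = -24*n^2 + 2*n + 2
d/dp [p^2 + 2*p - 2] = 2*p + 2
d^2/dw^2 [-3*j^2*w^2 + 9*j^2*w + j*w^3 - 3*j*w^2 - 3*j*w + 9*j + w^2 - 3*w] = -6*j^2 + 6*j*w - 6*j + 2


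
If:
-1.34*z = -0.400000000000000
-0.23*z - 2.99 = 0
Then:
No Solution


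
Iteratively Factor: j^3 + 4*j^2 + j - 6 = (j + 2)*(j^2 + 2*j - 3) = (j - 1)*(j + 2)*(j + 3)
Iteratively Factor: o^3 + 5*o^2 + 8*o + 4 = (o + 2)*(o^2 + 3*o + 2) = (o + 1)*(o + 2)*(o + 2)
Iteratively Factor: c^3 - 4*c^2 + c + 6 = (c - 2)*(c^2 - 2*c - 3) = (c - 2)*(c + 1)*(c - 3)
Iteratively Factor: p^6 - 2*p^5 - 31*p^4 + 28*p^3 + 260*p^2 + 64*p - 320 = (p + 4)*(p^5 - 6*p^4 - 7*p^3 + 56*p^2 + 36*p - 80) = (p - 1)*(p + 4)*(p^4 - 5*p^3 - 12*p^2 + 44*p + 80) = (p - 1)*(p + 2)*(p + 4)*(p^3 - 7*p^2 + 2*p + 40) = (p - 5)*(p - 1)*(p + 2)*(p + 4)*(p^2 - 2*p - 8) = (p - 5)*(p - 4)*(p - 1)*(p + 2)*(p + 4)*(p + 2)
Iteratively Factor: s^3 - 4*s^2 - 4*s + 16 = (s - 4)*(s^2 - 4) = (s - 4)*(s - 2)*(s + 2)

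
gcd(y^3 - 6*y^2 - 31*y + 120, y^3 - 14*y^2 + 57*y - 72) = y^2 - 11*y + 24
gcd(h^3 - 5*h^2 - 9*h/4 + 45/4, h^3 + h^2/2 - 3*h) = h - 3/2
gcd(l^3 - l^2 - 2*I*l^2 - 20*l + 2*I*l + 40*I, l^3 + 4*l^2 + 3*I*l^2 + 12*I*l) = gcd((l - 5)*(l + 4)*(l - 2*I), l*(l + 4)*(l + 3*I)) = l + 4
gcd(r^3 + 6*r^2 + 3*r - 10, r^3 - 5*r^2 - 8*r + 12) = r^2 + r - 2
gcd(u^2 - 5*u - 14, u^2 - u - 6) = u + 2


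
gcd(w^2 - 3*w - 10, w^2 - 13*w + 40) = w - 5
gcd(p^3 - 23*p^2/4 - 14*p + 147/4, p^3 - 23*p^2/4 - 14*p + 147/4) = p^3 - 23*p^2/4 - 14*p + 147/4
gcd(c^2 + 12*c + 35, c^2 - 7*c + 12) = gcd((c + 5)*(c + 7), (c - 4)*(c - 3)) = 1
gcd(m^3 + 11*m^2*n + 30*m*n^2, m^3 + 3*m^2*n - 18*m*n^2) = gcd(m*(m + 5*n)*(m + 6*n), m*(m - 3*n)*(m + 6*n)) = m^2 + 6*m*n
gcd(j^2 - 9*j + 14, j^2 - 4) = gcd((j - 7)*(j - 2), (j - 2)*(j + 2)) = j - 2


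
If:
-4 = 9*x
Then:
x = -4/9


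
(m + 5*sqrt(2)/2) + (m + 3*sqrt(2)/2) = 2*m + 4*sqrt(2)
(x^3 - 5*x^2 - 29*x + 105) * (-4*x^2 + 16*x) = -4*x^5 + 36*x^4 + 36*x^3 - 884*x^2 + 1680*x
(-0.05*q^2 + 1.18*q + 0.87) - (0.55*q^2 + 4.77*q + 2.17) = -0.6*q^2 - 3.59*q - 1.3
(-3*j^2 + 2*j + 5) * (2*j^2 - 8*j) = -6*j^4 + 28*j^3 - 6*j^2 - 40*j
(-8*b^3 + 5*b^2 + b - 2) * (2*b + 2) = -16*b^4 - 6*b^3 + 12*b^2 - 2*b - 4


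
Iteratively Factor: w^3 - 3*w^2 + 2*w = (w)*(w^2 - 3*w + 2) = w*(w - 2)*(w - 1)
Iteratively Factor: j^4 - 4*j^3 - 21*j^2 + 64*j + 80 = (j - 4)*(j^3 - 21*j - 20) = (j - 5)*(j - 4)*(j^2 + 5*j + 4) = (j - 5)*(j - 4)*(j + 4)*(j + 1)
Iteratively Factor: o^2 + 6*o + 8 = (o + 2)*(o + 4)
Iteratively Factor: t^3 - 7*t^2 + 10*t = (t - 5)*(t^2 - 2*t) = (t - 5)*(t - 2)*(t)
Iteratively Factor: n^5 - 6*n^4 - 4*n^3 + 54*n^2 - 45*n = (n)*(n^4 - 6*n^3 - 4*n^2 + 54*n - 45) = n*(n + 3)*(n^3 - 9*n^2 + 23*n - 15) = n*(n - 3)*(n + 3)*(n^2 - 6*n + 5) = n*(n - 3)*(n - 1)*(n + 3)*(n - 5)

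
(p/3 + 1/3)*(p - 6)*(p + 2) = p^3/3 - p^2 - 16*p/3 - 4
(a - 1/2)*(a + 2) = a^2 + 3*a/2 - 1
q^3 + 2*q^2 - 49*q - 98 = (q - 7)*(q + 2)*(q + 7)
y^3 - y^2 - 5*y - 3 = (y - 3)*(y + 1)^2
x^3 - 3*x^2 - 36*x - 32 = (x - 8)*(x + 1)*(x + 4)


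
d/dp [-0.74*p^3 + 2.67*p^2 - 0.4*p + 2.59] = -2.22*p^2 + 5.34*p - 0.4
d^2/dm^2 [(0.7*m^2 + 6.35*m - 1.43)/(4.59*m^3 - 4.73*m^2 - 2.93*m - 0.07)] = (29.49534*m^6 + 802.69461*m^5 - 1132.221726*m^4 + 935.421416*m^3 - 53.477196*m^2 - 134.281026*m - 26.203778)/(96.702579*m^9 - 298.956339*m^8 + 122.886234*m^7 + 271.425988*m^6 - 69.325224*m^5 - 120.869586*m^4 - 30.907022*m^3 - 1.87236*m^2 - 0.043071*m - 0.000343)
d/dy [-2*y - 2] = -2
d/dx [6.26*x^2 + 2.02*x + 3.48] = 12.52*x + 2.02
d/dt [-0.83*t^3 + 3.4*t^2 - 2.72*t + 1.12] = -2.49*t^2 + 6.8*t - 2.72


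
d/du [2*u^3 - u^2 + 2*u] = 6*u^2 - 2*u + 2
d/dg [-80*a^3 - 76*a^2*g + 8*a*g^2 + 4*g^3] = -76*a^2 + 16*a*g + 12*g^2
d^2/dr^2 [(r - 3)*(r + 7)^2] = 6*r + 22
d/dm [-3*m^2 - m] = -6*m - 1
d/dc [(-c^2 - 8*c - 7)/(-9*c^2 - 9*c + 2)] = (-63*c^2 - 130*c - 79)/(81*c^4 + 162*c^3 + 45*c^2 - 36*c + 4)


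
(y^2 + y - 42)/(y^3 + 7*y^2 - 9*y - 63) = (y - 6)/(y^2 - 9)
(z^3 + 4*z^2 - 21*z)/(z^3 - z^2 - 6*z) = (z + 7)/(z + 2)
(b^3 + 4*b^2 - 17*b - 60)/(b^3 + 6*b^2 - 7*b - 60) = (b^2 - b - 12)/(b^2 + b - 12)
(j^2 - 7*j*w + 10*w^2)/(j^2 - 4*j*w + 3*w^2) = (j^2 - 7*j*w + 10*w^2)/(j^2 - 4*j*w + 3*w^2)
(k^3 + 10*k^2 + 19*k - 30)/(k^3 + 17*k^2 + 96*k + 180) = (k - 1)/(k + 6)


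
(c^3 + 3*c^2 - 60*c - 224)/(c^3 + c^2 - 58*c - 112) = (c + 4)/(c + 2)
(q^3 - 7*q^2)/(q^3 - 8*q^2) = (q - 7)/(q - 8)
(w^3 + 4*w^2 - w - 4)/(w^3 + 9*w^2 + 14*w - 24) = (w + 1)/(w + 6)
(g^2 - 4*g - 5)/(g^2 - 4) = (g^2 - 4*g - 5)/(g^2 - 4)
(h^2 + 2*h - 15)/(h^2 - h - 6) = (h + 5)/(h + 2)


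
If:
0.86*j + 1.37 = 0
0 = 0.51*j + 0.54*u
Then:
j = -1.59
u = 1.50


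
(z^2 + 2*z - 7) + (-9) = z^2 + 2*z - 16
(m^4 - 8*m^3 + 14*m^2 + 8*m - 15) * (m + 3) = m^5 - 5*m^4 - 10*m^3 + 50*m^2 + 9*m - 45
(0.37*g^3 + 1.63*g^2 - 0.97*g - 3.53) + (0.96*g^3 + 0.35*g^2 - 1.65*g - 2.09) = 1.33*g^3 + 1.98*g^2 - 2.62*g - 5.62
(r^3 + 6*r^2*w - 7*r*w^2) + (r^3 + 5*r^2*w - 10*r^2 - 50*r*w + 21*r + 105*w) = 2*r^3 + 11*r^2*w - 10*r^2 - 7*r*w^2 - 50*r*w + 21*r + 105*w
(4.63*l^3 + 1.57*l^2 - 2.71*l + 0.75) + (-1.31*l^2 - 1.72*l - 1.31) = 4.63*l^3 + 0.26*l^2 - 4.43*l - 0.56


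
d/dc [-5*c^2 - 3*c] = -10*c - 3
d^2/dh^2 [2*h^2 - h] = 4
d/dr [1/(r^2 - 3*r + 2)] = (3 - 2*r)/(r^2 - 3*r + 2)^2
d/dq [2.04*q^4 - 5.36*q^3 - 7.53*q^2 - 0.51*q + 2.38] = 8.16*q^3 - 16.08*q^2 - 15.06*q - 0.51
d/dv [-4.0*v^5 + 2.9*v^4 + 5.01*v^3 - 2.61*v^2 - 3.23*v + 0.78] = -20.0*v^4 + 11.6*v^3 + 15.03*v^2 - 5.22*v - 3.23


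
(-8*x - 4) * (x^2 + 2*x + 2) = -8*x^3 - 20*x^2 - 24*x - 8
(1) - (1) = 0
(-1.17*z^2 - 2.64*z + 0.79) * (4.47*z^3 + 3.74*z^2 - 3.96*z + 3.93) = -5.2299*z^5 - 16.1766*z^4 - 1.7091*z^3 + 8.8109*z^2 - 13.5036*z + 3.1047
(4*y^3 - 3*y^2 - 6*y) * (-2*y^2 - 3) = -8*y^5 + 6*y^4 + 9*y^2 + 18*y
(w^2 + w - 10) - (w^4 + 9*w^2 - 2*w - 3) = -w^4 - 8*w^2 + 3*w - 7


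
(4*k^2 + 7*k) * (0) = 0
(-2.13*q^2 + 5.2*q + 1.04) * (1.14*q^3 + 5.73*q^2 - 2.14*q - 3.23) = -2.4282*q^5 - 6.2769*q^4 + 35.5398*q^3 + 1.7111*q^2 - 19.0216*q - 3.3592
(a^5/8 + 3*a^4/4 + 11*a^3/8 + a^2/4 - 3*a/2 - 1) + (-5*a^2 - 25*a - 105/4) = a^5/8 + 3*a^4/4 + 11*a^3/8 - 19*a^2/4 - 53*a/2 - 109/4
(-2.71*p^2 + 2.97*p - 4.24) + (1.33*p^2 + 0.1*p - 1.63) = -1.38*p^2 + 3.07*p - 5.87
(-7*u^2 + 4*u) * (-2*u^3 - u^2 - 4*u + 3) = 14*u^5 - u^4 + 24*u^3 - 37*u^2 + 12*u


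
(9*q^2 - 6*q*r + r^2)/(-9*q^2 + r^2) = (-3*q + r)/(3*q + r)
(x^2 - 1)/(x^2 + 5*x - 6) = (x + 1)/(x + 6)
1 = 1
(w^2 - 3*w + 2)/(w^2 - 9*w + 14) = (w - 1)/(w - 7)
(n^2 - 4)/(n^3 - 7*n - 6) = (n - 2)/(n^2 - 2*n - 3)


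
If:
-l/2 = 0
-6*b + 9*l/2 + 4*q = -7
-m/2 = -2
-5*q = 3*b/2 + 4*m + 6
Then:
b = -53/36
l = 0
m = 4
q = -95/24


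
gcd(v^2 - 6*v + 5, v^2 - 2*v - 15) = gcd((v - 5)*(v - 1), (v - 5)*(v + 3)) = v - 5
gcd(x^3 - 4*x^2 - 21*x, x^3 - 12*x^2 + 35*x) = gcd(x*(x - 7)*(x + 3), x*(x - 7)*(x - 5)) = x^2 - 7*x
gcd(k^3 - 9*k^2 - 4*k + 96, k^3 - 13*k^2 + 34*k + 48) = k - 8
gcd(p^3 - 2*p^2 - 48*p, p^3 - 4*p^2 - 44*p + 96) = p^2 - 2*p - 48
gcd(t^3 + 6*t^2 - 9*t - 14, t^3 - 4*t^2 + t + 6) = t^2 - t - 2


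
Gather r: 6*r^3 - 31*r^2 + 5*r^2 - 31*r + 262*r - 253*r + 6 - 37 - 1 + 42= 6*r^3 - 26*r^2 - 22*r + 10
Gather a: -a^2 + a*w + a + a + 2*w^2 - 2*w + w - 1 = -a^2 + a*(w + 2) + 2*w^2 - w - 1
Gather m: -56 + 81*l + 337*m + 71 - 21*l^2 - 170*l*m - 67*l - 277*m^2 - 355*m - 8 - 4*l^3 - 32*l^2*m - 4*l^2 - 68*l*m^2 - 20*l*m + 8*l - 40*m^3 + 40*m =-4*l^3 - 25*l^2 + 22*l - 40*m^3 + m^2*(-68*l - 277) + m*(-32*l^2 - 190*l + 22) + 7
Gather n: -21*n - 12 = -21*n - 12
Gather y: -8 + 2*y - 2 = 2*y - 10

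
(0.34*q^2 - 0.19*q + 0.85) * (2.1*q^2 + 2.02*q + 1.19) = 0.714*q^4 + 0.2878*q^3 + 1.8058*q^2 + 1.4909*q + 1.0115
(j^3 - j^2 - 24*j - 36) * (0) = 0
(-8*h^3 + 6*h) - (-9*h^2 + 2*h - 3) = -8*h^3 + 9*h^2 + 4*h + 3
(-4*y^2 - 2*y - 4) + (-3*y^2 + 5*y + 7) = -7*y^2 + 3*y + 3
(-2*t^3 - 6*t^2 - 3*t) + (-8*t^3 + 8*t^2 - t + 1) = -10*t^3 + 2*t^2 - 4*t + 1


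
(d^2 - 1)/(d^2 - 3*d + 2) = (d + 1)/(d - 2)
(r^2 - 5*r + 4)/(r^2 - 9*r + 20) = (r - 1)/(r - 5)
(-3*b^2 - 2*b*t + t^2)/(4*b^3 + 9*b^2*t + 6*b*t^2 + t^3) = (-3*b + t)/(4*b^2 + 5*b*t + t^2)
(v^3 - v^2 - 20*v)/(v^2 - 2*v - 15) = v*(v + 4)/(v + 3)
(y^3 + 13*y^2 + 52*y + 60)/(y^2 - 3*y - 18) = (y^3 + 13*y^2 + 52*y + 60)/(y^2 - 3*y - 18)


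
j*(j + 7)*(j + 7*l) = j^3 + 7*j^2*l + 7*j^2 + 49*j*l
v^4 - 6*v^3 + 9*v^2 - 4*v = v*(v - 4)*(v - 1)^2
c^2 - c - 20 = (c - 5)*(c + 4)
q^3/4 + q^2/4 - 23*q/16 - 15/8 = (q/4 + 1/2)*(q - 5/2)*(q + 3/2)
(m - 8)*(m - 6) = m^2 - 14*m + 48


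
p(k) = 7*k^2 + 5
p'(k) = 14*k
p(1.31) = 17.01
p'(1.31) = 18.34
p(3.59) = 95.22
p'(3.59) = 50.26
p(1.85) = 28.96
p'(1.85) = 25.90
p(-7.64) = 413.59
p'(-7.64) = -106.96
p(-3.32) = 82.16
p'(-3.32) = -46.48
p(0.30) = 5.63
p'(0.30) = 4.20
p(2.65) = 54.16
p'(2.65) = 37.10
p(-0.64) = 7.87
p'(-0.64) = -8.96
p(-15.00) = 1580.00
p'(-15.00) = -210.00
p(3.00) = 68.00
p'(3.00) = 42.00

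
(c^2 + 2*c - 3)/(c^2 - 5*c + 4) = (c + 3)/(c - 4)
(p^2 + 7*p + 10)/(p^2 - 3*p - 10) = (p + 5)/(p - 5)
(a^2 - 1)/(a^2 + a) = (a - 1)/a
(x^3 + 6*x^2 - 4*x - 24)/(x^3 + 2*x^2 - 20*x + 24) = (x + 2)/(x - 2)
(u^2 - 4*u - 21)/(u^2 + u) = (u^2 - 4*u - 21)/(u*(u + 1))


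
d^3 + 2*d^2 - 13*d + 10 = (d - 2)*(d - 1)*(d + 5)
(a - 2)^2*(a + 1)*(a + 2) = a^4 - a^3 - 6*a^2 + 4*a + 8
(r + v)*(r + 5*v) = r^2 + 6*r*v + 5*v^2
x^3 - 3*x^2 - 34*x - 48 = (x - 8)*(x + 2)*(x + 3)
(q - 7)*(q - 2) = q^2 - 9*q + 14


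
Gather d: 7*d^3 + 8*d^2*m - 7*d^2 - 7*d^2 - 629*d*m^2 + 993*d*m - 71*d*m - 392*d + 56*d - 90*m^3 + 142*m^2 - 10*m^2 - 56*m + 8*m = 7*d^3 + d^2*(8*m - 14) + d*(-629*m^2 + 922*m - 336) - 90*m^3 + 132*m^2 - 48*m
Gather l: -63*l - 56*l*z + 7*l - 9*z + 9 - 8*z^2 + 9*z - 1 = l*(-56*z - 56) - 8*z^2 + 8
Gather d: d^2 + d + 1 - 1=d^2 + d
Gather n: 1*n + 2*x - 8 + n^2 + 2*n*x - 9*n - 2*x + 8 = n^2 + n*(2*x - 8)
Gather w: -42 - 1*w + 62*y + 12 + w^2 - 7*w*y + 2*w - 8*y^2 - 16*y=w^2 + w*(1 - 7*y) - 8*y^2 + 46*y - 30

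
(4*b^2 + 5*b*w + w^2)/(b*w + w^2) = (4*b + w)/w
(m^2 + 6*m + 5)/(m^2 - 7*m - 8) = (m + 5)/(m - 8)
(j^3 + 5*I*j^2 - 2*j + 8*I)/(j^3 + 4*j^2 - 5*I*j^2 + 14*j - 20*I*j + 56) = (j^2 + 3*I*j + 4)/(j^2 + j*(4 - 7*I) - 28*I)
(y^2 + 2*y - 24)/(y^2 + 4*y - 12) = (y - 4)/(y - 2)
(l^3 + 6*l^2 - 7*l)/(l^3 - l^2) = (l + 7)/l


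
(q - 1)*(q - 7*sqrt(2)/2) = q^2 - 7*sqrt(2)*q/2 - q + 7*sqrt(2)/2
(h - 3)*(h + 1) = h^2 - 2*h - 3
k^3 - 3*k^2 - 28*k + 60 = (k - 6)*(k - 2)*(k + 5)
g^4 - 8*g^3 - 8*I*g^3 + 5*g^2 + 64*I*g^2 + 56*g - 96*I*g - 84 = (g - 6)*(g - 2)*(g - 7*I)*(g - I)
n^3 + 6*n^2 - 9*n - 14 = (n - 2)*(n + 1)*(n + 7)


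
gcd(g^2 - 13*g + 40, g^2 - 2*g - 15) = g - 5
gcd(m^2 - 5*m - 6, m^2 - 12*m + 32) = 1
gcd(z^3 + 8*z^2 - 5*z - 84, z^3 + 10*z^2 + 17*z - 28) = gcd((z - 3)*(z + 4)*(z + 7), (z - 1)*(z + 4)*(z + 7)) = z^2 + 11*z + 28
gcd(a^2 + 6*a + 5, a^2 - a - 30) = a + 5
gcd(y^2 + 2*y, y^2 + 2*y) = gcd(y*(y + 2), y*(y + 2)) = y^2 + 2*y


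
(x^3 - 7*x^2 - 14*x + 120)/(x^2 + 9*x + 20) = (x^2 - 11*x + 30)/(x + 5)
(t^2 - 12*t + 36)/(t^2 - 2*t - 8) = (-t^2 + 12*t - 36)/(-t^2 + 2*t + 8)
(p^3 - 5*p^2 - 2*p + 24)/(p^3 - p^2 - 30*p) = (-p^3 + 5*p^2 + 2*p - 24)/(p*(-p^2 + p + 30))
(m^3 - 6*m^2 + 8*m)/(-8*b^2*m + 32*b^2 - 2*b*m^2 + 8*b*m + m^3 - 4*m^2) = m*(2 - m)/(8*b^2 + 2*b*m - m^2)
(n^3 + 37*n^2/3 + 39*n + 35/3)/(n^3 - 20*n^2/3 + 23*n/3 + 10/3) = (n^2 + 12*n + 35)/(n^2 - 7*n + 10)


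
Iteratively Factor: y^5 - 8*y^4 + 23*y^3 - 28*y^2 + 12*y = (y - 2)*(y^4 - 6*y^3 + 11*y^2 - 6*y) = (y - 2)^2*(y^3 - 4*y^2 + 3*y) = y*(y - 2)^2*(y^2 - 4*y + 3) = y*(y - 3)*(y - 2)^2*(y - 1)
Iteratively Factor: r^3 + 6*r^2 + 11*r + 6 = (r + 3)*(r^2 + 3*r + 2) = (r + 1)*(r + 3)*(r + 2)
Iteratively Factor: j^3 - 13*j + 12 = (j + 4)*(j^2 - 4*j + 3) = (j - 1)*(j + 4)*(j - 3)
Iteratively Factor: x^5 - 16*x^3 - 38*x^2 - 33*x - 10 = (x + 1)*(x^4 - x^3 - 15*x^2 - 23*x - 10) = (x + 1)^2*(x^3 - 2*x^2 - 13*x - 10) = (x - 5)*(x + 1)^2*(x^2 + 3*x + 2) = (x - 5)*(x + 1)^3*(x + 2)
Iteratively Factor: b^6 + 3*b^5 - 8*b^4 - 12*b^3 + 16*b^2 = (b - 2)*(b^5 + 5*b^4 + 2*b^3 - 8*b^2) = (b - 2)*(b + 4)*(b^4 + b^3 - 2*b^2) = (b - 2)*(b + 2)*(b + 4)*(b^3 - b^2) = (b - 2)*(b - 1)*(b + 2)*(b + 4)*(b^2) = b*(b - 2)*(b - 1)*(b + 2)*(b + 4)*(b)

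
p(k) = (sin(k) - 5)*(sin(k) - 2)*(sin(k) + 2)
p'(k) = (sin(k) - 5)*(sin(k) - 2)*cos(k) + (sin(k) - 5)*(sin(k) + 2)*cos(k) + (sin(k) - 2)*(sin(k) + 2)*cos(k) = (3*sin(k)^2 - 10*sin(k) - 4)*cos(k)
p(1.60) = 12.00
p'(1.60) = 0.32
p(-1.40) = 18.13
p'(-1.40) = 1.49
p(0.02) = 19.92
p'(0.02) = -4.20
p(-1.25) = 18.44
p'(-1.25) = 2.58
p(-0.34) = 20.74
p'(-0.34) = -0.31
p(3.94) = 19.93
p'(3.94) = -3.28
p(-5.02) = 12.51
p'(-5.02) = -3.27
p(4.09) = 19.41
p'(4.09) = -3.56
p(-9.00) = 20.73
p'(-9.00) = -0.57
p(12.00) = 20.55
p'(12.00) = 1.88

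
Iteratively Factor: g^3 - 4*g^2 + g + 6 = (g - 2)*(g^2 - 2*g - 3) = (g - 2)*(g + 1)*(g - 3)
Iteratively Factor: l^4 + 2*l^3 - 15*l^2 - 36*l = (l + 3)*(l^3 - l^2 - 12*l) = l*(l + 3)*(l^2 - l - 12) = l*(l - 4)*(l + 3)*(l + 3)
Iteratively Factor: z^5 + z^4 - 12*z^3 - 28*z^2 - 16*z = (z)*(z^4 + z^3 - 12*z^2 - 28*z - 16) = z*(z + 1)*(z^3 - 12*z - 16) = z*(z - 4)*(z + 1)*(z^2 + 4*z + 4) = z*(z - 4)*(z + 1)*(z + 2)*(z + 2)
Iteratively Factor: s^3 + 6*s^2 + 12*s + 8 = (s + 2)*(s^2 + 4*s + 4) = (s + 2)^2*(s + 2)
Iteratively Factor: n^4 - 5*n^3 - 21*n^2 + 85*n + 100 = (n + 4)*(n^3 - 9*n^2 + 15*n + 25) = (n + 1)*(n + 4)*(n^2 - 10*n + 25) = (n - 5)*(n + 1)*(n + 4)*(n - 5)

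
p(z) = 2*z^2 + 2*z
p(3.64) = 33.78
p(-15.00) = 420.00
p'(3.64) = 16.56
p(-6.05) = 61.10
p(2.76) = 20.76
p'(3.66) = 16.64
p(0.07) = 0.15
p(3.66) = 34.11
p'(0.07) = 2.28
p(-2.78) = 9.90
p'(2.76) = 13.04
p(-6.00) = 60.00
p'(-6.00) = -22.00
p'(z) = 4*z + 2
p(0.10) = 0.22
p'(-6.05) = -22.20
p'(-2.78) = -9.12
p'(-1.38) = -3.52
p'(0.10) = 2.40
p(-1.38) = 1.05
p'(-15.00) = -58.00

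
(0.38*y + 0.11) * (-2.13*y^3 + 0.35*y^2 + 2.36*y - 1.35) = -0.8094*y^4 - 0.1013*y^3 + 0.9353*y^2 - 0.2534*y - 0.1485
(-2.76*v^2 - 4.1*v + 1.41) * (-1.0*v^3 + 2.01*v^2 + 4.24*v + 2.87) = 2.76*v^5 - 1.4476*v^4 - 21.3534*v^3 - 22.4711*v^2 - 5.7886*v + 4.0467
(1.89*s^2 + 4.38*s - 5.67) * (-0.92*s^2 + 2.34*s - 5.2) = -1.7388*s^4 + 0.392999999999999*s^3 + 5.6376*s^2 - 36.0438*s + 29.484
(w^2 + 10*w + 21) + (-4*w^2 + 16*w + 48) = -3*w^2 + 26*w + 69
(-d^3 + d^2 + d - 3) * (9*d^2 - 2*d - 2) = -9*d^5 + 11*d^4 + 9*d^3 - 31*d^2 + 4*d + 6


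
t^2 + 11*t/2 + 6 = (t + 3/2)*(t + 4)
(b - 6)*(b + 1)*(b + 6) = b^3 + b^2 - 36*b - 36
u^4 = u^4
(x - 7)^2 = x^2 - 14*x + 49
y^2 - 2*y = y*(y - 2)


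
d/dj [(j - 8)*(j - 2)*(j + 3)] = 3*j^2 - 14*j - 14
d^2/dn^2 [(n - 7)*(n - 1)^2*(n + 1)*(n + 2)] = 20*n^3 - 72*n^2 - 60*n + 40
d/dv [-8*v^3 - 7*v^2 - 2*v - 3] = -24*v^2 - 14*v - 2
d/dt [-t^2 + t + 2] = 1 - 2*t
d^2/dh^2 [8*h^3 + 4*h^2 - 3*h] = 48*h + 8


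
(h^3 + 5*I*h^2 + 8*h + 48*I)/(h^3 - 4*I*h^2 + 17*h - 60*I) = (h + 4*I)/(h - 5*I)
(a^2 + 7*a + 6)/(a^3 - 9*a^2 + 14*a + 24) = (a + 6)/(a^2 - 10*a + 24)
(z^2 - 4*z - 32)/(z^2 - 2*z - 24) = (z - 8)/(z - 6)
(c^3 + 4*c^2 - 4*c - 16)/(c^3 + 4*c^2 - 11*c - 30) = (c^2 + 2*c - 8)/(c^2 + 2*c - 15)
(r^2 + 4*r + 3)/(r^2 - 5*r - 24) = (r + 1)/(r - 8)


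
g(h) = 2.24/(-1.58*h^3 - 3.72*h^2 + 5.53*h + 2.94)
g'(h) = 2.24*(4.74*h^2 + 7.44*h - 5.53)/(-1.58*h^3 - 3.72*h^2 + 5.53*h + 2.94)^2 = (10.6176*h^2 + 16.6656*h - 12.3872)/(1.58*h^3 + 3.72*h^2 - 5.53*h - 2.94)^2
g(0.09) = 0.66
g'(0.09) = -0.93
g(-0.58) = -1.85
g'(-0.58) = -12.61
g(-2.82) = -0.33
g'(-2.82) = 0.54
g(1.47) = -1.13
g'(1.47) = 8.87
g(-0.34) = 3.24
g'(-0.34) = -35.15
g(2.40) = -0.08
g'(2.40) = 0.12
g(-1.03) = -0.45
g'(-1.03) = -0.74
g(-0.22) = 1.44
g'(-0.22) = -6.38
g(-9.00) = 0.00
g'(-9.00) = 0.00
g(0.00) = 0.76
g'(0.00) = -1.43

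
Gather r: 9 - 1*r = 9 - r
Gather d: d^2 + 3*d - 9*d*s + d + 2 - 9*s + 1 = d^2 + d*(4 - 9*s) - 9*s + 3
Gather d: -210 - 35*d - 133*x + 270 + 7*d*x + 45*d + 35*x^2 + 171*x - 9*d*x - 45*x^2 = d*(10 - 2*x) - 10*x^2 + 38*x + 60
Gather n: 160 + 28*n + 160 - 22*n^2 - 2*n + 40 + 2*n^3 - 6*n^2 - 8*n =2*n^3 - 28*n^2 + 18*n + 360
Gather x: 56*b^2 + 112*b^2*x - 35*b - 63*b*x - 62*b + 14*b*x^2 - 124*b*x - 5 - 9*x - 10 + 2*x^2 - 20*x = 56*b^2 - 97*b + x^2*(14*b + 2) + x*(112*b^2 - 187*b - 29) - 15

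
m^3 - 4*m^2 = m^2*(m - 4)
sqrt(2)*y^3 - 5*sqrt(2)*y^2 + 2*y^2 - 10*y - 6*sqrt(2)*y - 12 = (y - 6)*(y + sqrt(2))*(sqrt(2)*y + sqrt(2))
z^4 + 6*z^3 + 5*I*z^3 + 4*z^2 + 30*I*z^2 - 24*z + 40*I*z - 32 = (z + 2)*(z + 4)*(z + I)*(z + 4*I)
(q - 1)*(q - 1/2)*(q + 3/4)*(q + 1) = q^4 + q^3/4 - 11*q^2/8 - q/4 + 3/8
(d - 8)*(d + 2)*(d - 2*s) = d^3 - 2*d^2*s - 6*d^2 + 12*d*s - 16*d + 32*s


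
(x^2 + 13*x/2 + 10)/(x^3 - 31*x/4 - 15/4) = 2*(x + 4)/(2*x^2 - 5*x - 3)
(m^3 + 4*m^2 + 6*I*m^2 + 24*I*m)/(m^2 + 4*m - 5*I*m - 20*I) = m*(m + 6*I)/(m - 5*I)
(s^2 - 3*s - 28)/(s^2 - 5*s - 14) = (s + 4)/(s + 2)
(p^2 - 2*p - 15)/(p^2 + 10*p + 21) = (p - 5)/(p + 7)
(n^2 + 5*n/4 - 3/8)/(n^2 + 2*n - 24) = (8*n^2 + 10*n - 3)/(8*(n^2 + 2*n - 24))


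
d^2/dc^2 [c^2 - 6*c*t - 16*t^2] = 2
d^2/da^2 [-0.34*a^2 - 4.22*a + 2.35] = -0.680000000000000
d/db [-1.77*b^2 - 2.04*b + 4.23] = -3.54*b - 2.04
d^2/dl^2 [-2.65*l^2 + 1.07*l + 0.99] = -5.30000000000000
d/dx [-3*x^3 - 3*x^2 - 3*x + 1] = -9*x^2 - 6*x - 3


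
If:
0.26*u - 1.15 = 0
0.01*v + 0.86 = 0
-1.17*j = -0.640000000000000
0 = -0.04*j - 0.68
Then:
No Solution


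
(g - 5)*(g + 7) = g^2 + 2*g - 35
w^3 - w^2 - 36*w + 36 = (w - 6)*(w - 1)*(w + 6)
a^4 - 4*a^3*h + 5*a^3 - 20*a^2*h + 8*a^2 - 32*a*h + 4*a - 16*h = (a + 1)*(a + 2)^2*(a - 4*h)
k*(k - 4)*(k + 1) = k^3 - 3*k^2 - 4*k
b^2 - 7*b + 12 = (b - 4)*(b - 3)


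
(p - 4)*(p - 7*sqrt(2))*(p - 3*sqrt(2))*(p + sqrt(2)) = p^4 - 9*sqrt(2)*p^3 - 4*p^3 + 22*p^2 + 36*sqrt(2)*p^2 - 88*p + 42*sqrt(2)*p - 168*sqrt(2)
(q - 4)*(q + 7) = q^2 + 3*q - 28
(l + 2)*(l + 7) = l^2 + 9*l + 14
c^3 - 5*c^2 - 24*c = c*(c - 8)*(c + 3)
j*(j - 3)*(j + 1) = j^3 - 2*j^2 - 3*j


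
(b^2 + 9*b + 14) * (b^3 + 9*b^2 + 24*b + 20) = b^5 + 18*b^4 + 119*b^3 + 362*b^2 + 516*b + 280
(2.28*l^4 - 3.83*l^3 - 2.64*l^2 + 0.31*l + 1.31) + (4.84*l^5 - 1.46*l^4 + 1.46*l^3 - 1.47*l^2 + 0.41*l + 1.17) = 4.84*l^5 + 0.82*l^4 - 2.37*l^3 - 4.11*l^2 + 0.72*l + 2.48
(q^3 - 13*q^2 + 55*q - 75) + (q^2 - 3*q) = q^3 - 12*q^2 + 52*q - 75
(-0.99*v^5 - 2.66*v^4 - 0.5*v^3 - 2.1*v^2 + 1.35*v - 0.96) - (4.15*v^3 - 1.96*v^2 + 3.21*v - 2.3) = -0.99*v^5 - 2.66*v^4 - 4.65*v^3 - 0.14*v^2 - 1.86*v + 1.34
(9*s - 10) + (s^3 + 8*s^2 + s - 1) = s^3 + 8*s^2 + 10*s - 11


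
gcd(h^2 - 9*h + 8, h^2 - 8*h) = h - 8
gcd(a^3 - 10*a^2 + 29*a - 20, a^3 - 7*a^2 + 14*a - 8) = a^2 - 5*a + 4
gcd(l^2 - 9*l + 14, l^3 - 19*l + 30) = l - 2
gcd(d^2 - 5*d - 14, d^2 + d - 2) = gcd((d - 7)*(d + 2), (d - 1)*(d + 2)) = d + 2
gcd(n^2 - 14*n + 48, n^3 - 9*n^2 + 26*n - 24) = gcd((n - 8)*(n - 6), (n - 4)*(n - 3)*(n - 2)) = 1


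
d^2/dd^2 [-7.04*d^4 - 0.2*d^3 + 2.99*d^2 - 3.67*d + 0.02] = -84.48*d^2 - 1.2*d + 5.98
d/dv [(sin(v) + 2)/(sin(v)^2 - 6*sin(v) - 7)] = (-sin(v)^2 - 4*sin(v) + 5)*cos(v)/((sin(v) - 7)^2*(sin(v) + 1)^2)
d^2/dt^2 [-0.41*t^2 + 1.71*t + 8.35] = -0.820000000000000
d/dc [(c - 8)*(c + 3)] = 2*c - 5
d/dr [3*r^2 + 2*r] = 6*r + 2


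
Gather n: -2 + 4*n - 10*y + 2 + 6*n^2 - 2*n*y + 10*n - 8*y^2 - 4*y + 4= 6*n^2 + n*(14 - 2*y) - 8*y^2 - 14*y + 4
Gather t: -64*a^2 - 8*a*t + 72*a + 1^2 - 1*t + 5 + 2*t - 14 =-64*a^2 + 72*a + t*(1 - 8*a) - 8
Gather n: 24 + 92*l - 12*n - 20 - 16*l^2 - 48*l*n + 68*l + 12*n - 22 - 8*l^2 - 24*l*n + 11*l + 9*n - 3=-24*l^2 + 171*l + n*(9 - 72*l) - 21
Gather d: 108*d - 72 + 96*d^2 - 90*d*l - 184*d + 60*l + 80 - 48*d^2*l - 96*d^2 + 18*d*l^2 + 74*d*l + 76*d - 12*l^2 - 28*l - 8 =-48*d^2*l + d*(18*l^2 - 16*l) - 12*l^2 + 32*l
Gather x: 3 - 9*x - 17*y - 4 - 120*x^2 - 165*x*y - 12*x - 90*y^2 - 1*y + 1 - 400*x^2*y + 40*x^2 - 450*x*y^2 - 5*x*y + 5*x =x^2*(-400*y - 80) + x*(-450*y^2 - 170*y - 16) - 90*y^2 - 18*y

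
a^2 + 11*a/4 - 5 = (a - 5/4)*(a + 4)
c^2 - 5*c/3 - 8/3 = (c - 8/3)*(c + 1)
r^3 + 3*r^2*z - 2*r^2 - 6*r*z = r*(r - 2)*(r + 3*z)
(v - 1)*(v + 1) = v^2 - 1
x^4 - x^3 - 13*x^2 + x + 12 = (x - 4)*(x - 1)*(x + 1)*(x + 3)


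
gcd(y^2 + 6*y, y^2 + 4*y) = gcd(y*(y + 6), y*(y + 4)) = y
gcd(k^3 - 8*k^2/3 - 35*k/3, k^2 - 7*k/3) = k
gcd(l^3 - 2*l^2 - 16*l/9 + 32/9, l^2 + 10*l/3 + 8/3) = l + 4/3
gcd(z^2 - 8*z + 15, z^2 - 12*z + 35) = z - 5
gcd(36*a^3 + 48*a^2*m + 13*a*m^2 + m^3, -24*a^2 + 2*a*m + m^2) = 6*a + m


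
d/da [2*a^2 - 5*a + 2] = 4*a - 5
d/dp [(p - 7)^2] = 2*p - 14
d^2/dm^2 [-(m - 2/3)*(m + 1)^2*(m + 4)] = -12*m^2 - 32*m - 10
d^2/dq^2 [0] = 0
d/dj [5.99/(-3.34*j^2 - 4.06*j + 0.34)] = (40.0132*j + 24.3194)/(3.34*j^2 + 4.06*j - 0.34)^2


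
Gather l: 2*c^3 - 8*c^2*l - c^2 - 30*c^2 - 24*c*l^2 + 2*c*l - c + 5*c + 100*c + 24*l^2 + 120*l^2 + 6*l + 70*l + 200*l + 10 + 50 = 2*c^3 - 31*c^2 + 104*c + l^2*(144 - 24*c) + l*(-8*c^2 + 2*c + 276) + 60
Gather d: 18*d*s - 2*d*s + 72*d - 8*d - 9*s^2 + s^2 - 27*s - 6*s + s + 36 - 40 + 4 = d*(16*s + 64) - 8*s^2 - 32*s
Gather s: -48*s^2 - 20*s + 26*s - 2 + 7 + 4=-48*s^2 + 6*s + 9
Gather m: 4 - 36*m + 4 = 8 - 36*m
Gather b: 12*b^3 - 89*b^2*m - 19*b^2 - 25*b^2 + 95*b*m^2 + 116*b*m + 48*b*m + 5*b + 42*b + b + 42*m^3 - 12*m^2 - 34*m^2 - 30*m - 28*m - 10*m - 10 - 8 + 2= 12*b^3 + b^2*(-89*m - 44) + b*(95*m^2 + 164*m + 48) + 42*m^3 - 46*m^2 - 68*m - 16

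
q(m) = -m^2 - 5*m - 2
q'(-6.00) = 7.00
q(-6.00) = -8.00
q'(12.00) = -29.00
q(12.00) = -206.00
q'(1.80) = -8.60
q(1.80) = -14.24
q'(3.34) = -11.68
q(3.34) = -29.86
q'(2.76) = -10.52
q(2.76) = -23.42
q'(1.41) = -7.82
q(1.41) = -11.04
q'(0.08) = -5.16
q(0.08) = -2.41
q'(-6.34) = 7.68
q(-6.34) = -10.50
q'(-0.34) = -4.32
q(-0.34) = -0.42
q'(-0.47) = -4.06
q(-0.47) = 0.13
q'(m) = -2*m - 5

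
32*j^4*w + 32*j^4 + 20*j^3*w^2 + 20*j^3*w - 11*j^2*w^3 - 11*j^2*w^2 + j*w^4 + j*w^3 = (-8*j + w)*(-4*j + w)*(j + w)*(j*w + j)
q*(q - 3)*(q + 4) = q^3 + q^2 - 12*q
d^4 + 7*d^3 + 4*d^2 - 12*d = d*(d - 1)*(d + 2)*(d + 6)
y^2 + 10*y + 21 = (y + 3)*(y + 7)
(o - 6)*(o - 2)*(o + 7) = o^3 - o^2 - 44*o + 84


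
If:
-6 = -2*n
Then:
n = 3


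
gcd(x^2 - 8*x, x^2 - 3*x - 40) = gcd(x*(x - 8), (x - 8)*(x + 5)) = x - 8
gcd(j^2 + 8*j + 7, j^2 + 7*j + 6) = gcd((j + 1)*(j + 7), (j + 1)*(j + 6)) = j + 1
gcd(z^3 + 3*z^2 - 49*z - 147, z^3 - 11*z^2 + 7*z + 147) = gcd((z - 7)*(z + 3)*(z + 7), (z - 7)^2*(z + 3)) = z^2 - 4*z - 21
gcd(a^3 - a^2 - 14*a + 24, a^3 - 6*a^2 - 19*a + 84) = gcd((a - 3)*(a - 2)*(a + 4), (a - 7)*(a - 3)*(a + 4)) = a^2 + a - 12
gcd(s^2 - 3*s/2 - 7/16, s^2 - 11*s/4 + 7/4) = s - 7/4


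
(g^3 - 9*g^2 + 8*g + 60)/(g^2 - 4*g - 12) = g - 5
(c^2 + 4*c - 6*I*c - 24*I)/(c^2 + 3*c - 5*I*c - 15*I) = (c^2 + c*(4 - 6*I) - 24*I)/(c^2 + c*(3 - 5*I) - 15*I)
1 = 1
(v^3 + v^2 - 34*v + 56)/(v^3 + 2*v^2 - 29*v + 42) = (v - 4)/(v - 3)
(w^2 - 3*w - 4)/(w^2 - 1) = (w - 4)/(w - 1)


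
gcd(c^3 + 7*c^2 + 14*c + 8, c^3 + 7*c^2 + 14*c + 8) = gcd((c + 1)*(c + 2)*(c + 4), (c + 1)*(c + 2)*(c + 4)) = c^3 + 7*c^2 + 14*c + 8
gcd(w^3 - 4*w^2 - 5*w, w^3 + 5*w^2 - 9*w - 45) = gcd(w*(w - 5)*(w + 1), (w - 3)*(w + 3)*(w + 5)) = 1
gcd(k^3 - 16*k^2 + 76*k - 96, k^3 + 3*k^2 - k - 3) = 1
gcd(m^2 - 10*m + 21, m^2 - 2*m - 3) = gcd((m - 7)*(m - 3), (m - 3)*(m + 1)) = m - 3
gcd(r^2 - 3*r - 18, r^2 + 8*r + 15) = r + 3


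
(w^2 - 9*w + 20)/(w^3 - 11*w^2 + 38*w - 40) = 1/(w - 2)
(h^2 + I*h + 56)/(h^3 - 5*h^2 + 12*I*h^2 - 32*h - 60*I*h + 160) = (h - 7*I)/(h^2 + h*(-5 + 4*I) - 20*I)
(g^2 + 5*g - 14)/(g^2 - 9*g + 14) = (g + 7)/(g - 7)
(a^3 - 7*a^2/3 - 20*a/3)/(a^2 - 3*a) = (3*a^2 - 7*a - 20)/(3*(a - 3))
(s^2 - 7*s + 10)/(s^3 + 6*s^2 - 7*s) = (s^2 - 7*s + 10)/(s*(s^2 + 6*s - 7))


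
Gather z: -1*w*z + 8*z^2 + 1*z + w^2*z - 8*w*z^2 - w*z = z^2*(8 - 8*w) + z*(w^2 - 2*w + 1)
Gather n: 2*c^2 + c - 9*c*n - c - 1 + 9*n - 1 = 2*c^2 + n*(9 - 9*c) - 2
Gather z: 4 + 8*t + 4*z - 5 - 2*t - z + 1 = 6*t + 3*z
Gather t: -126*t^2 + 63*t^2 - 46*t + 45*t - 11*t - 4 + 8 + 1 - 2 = -63*t^2 - 12*t + 3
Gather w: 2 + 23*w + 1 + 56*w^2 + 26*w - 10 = 56*w^2 + 49*w - 7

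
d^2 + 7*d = d*(d + 7)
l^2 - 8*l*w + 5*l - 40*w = (l + 5)*(l - 8*w)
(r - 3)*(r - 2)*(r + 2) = r^3 - 3*r^2 - 4*r + 12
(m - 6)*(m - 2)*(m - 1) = m^3 - 9*m^2 + 20*m - 12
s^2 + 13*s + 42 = (s + 6)*(s + 7)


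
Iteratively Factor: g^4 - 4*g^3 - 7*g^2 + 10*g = (g - 1)*(g^3 - 3*g^2 - 10*g) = (g - 1)*(g + 2)*(g^2 - 5*g) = (g - 5)*(g - 1)*(g + 2)*(g)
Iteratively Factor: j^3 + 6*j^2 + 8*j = (j + 4)*(j^2 + 2*j) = (j + 2)*(j + 4)*(j)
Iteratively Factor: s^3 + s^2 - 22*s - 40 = (s - 5)*(s^2 + 6*s + 8) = (s - 5)*(s + 2)*(s + 4)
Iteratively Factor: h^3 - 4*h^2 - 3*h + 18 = (h - 3)*(h^2 - h - 6) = (h - 3)*(h + 2)*(h - 3)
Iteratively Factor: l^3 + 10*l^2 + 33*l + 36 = (l + 4)*(l^2 + 6*l + 9) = (l + 3)*(l + 4)*(l + 3)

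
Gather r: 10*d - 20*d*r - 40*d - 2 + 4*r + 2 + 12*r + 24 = -30*d + r*(16 - 20*d) + 24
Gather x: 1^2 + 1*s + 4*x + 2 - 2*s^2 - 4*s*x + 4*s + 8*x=-2*s^2 + 5*s + x*(12 - 4*s) + 3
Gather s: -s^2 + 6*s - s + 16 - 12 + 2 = -s^2 + 5*s + 6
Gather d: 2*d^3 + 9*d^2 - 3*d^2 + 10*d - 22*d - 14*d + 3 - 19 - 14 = 2*d^3 + 6*d^2 - 26*d - 30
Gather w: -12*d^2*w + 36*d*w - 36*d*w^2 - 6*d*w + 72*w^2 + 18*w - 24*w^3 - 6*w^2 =-24*w^3 + w^2*(66 - 36*d) + w*(-12*d^2 + 30*d + 18)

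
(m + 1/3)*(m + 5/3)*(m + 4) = m^3 + 6*m^2 + 77*m/9 + 20/9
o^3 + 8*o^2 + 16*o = o*(o + 4)^2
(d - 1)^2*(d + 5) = d^3 + 3*d^2 - 9*d + 5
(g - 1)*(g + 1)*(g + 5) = g^3 + 5*g^2 - g - 5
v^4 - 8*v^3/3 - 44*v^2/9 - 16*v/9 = v*(v - 4)*(v + 2/3)^2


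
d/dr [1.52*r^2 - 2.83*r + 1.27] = 3.04*r - 2.83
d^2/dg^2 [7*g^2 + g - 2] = 14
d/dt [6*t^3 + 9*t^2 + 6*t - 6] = 18*t^2 + 18*t + 6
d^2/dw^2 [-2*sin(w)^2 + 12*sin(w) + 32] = -12*sin(w) - 4*cos(2*w)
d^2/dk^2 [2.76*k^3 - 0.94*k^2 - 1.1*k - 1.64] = 16.56*k - 1.88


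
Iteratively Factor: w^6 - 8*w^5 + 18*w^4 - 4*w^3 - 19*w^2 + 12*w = (w + 1)*(w^5 - 9*w^4 + 27*w^3 - 31*w^2 + 12*w) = (w - 3)*(w + 1)*(w^4 - 6*w^3 + 9*w^2 - 4*w) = (w - 3)*(w - 1)*(w + 1)*(w^3 - 5*w^2 + 4*w) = (w - 3)*(w - 1)^2*(w + 1)*(w^2 - 4*w) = w*(w - 3)*(w - 1)^2*(w + 1)*(w - 4)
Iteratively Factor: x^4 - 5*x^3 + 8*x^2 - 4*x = (x - 1)*(x^3 - 4*x^2 + 4*x) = (x - 2)*(x - 1)*(x^2 - 2*x) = x*(x - 2)*(x - 1)*(x - 2)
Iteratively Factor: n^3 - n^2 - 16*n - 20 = (n + 2)*(n^2 - 3*n - 10) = (n - 5)*(n + 2)*(n + 2)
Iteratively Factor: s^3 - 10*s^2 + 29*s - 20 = (s - 4)*(s^2 - 6*s + 5) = (s - 5)*(s - 4)*(s - 1)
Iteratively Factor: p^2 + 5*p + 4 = (p + 4)*(p + 1)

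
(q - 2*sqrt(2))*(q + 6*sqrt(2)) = q^2 + 4*sqrt(2)*q - 24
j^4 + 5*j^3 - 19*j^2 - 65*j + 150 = (j - 3)*(j - 2)*(j + 5)^2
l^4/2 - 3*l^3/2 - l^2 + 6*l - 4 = (l/2 + 1)*(l - 2)^2*(l - 1)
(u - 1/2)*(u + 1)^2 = u^3 + 3*u^2/2 - 1/2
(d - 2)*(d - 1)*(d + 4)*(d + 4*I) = d^4 + d^3 + 4*I*d^3 - 10*d^2 + 4*I*d^2 + 8*d - 40*I*d + 32*I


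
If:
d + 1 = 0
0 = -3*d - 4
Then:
No Solution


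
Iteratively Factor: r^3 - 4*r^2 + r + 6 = (r - 2)*(r^2 - 2*r - 3) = (r - 3)*(r - 2)*(r + 1)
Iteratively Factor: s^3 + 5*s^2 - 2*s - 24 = (s - 2)*(s^2 + 7*s + 12) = (s - 2)*(s + 4)*(s + 3)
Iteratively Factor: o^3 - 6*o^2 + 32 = (o + 2)*(o^2 - 8*o + 16) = (o - 4)*(o + 2)*(o - 4)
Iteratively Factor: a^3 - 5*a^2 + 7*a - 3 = (a - 1)*(a^2 - 4*a + 3) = (a - 3)*(a - 1)*(a - 1)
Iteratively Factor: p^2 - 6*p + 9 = (p - 3)*(p - 3)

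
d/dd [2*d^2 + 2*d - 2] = 4*d + 2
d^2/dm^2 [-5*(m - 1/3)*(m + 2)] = -10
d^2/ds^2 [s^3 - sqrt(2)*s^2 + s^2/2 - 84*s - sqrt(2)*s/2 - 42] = 6*s - 2*sqrt(2) + 1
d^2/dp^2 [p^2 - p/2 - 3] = 2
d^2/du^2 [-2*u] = 0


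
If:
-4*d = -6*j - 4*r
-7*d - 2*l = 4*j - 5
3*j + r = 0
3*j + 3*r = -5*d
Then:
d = 0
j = 0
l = 5/2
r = 0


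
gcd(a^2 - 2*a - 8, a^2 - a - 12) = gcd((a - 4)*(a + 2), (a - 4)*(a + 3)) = a - 4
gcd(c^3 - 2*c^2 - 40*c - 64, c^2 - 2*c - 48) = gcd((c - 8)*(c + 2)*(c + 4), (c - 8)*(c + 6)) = c - 8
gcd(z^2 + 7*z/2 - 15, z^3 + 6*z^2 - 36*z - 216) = z + 6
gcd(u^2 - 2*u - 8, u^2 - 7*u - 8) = 1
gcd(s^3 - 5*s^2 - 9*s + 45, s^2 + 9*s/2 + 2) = 1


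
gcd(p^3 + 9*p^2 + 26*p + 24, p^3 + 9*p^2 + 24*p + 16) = p + 4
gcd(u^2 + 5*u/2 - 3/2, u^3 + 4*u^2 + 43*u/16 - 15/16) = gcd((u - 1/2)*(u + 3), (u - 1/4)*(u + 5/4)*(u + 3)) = u + 3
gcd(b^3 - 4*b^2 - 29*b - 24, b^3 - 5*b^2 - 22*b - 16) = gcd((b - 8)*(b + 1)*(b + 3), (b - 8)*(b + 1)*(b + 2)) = b^2 - 7*b - 8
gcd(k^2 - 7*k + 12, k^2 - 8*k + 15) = k - 3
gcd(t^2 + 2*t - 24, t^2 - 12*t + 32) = t - 4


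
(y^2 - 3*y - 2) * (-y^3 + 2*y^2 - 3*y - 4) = -y^5 + 5*y^4 - 7*y^3 + y^2 + 18*y + 8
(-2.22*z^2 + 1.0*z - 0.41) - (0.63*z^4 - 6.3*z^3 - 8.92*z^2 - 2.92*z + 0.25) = -0.63*z^4 + 6.3*z^3 + 6.7*z^2 + 3.92*z - 0.66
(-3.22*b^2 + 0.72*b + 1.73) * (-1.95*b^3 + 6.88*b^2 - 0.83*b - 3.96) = 6.279*b^5 - 23.5576*b^4 + 4.2527*b^3 + 24.056*b^2 - 4.2871*b - 6.8508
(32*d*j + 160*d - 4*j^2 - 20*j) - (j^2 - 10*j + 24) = 32*d*j + 160*d - 5*j^2 - 10*j - 24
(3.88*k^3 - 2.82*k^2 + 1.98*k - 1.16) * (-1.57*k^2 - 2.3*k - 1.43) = -6.0916*k^5 - 4.4966*k^4 - 2.171*k^3 + 1.2998*k^2 - 0.1634*k + 1.6588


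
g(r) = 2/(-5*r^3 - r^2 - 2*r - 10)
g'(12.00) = 0.00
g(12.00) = 0.00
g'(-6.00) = 0.00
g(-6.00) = 0.00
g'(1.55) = 0.07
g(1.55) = -0.06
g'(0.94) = 0.12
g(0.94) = -0.12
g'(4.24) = 0.00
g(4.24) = -0.00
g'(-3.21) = 0.01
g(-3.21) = 0.01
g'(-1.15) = 19.43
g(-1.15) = -1.41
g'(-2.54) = 0.04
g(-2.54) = 0.03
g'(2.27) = 0.03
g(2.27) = -0.03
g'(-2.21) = 0.07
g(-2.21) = 0.05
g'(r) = 2*(15*r^2 + 2*r + 2)/(-5*r^3 - r^2 - 2*r - 10)^2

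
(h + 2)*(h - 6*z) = h^2 - 6*h*z + 2*h - 12*z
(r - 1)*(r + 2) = r^2 + r - 2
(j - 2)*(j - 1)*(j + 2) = j^3 - j^2 - 4*j + 4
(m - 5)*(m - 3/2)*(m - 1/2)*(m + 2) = m^4 - 5*m^3 - 13*m^2/4 + 71*m/4 - 15/2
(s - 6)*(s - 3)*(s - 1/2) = s^3 - 19*s^2/2 + 45*s/2 - 9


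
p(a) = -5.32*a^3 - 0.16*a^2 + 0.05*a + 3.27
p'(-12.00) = -2294.35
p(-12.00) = 9172.59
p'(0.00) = 0.05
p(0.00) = 3.27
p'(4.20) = -282.83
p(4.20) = -393.49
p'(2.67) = -114.58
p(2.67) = -99.00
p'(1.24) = -24.89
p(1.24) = -7.06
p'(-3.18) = -160.33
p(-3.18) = 172.57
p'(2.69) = -116.30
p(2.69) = -101.31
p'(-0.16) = -0.31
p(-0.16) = 3.28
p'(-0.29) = -1.20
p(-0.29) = 3.37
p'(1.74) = -48.83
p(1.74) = -25.15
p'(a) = -15.96*a^2 - 0.32*a + 0.05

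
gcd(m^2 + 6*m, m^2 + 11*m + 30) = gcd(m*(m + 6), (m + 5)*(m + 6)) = m + 6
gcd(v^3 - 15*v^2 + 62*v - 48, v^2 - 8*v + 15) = 1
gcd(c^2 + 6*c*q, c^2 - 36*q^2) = c + 6*q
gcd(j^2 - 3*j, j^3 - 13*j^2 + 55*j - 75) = j - 3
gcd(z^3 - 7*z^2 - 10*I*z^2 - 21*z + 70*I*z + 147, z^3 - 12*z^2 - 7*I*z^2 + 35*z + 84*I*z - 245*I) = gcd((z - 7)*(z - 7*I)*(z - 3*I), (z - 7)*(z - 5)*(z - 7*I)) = z^2 + z*(-7 - 7*I) + 49*I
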